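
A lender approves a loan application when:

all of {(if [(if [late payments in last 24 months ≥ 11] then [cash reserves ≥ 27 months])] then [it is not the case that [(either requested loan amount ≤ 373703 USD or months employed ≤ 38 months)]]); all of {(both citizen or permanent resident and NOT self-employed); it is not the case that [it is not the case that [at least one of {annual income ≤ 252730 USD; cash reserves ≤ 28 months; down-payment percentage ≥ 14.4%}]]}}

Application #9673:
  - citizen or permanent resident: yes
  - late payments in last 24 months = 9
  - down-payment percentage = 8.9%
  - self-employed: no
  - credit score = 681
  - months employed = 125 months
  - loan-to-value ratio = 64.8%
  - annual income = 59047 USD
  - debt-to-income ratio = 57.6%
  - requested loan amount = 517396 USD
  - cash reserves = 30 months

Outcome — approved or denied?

Atomic conditions:
  late payments in last 24 months ≥ 11: 9 ≥ 11 is false
  cash reserves ≥ 27 months: 30 ≥ 27 is true
  requested loan amount ≤ 373703 USD: 517396 ≤ 373703 is false
  months employed ≤ 38 months: 125 ≤ 38 is false
  citizen or permanent resident: yes → true
  NOT self-employed: no → true
  annual income ≤ 252730 USD: 59047 ≤ 252730 is true
  cash reserves ≤ 28 months: 30 ≤ 28 is false
  down-payment percentage ≥ 14.4%: 8.9 ≥ 14.4 is false
Combine:
[1.1] false → true (antecedent false ⇒ implication holds) = true
[1.2.1] false OR false = false
[1.2] NOT false = true
[1] true → true = true
[2.1] true AND true = true
[2.2.1.1] true OR false OR false = true
[2.2.1] NOT true = false
[2.2] NOT false = true
[2] true AND true = true
[root] true AND true = true
Overall: true → approved

Approved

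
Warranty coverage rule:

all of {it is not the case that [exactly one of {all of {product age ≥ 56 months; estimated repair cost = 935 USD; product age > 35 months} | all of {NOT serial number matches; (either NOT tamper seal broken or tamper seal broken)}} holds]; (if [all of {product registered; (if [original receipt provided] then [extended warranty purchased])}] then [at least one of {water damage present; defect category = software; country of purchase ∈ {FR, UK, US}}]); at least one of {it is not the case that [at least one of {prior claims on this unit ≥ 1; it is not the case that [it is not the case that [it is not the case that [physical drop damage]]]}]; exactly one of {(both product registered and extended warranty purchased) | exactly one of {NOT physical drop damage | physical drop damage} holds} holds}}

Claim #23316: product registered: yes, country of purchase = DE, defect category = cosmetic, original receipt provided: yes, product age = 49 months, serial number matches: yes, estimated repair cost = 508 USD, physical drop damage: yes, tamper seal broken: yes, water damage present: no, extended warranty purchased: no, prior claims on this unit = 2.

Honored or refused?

Honored

Atomic conditions:
  product age ≥ 56 months: 49 ≥ 56 is false
  estimated repair cost = 935 USD: 508 == 935 is false
  product age > 35 months: 49 > 35 is true
  NOT serial number matches: yes → false
  NOT tamper seal broken: yes → false
  tamper seal broken: yes → true
  product registered: yes → true
  original receipt provided: yes → true
  extended warranty purchased: no → false
  water damage present: no → false
  defect category = software: cosmetic == software is false
  country of purchase ∈ {FR, UK, US}: DE is not in the set → false
  prior claims on this unit ≥ 1: 2 ≥ 1 is true
  physical drop damage: yes → true
  NOT physical drop damage: yes → false
Combine:
[1.1.1] false AND false AND true = false
[1.1.2.2] false OR true = true
[1.1.2] false AND true = false
[1.1] exactly-one(false, false) = false
[1] NOT false = true
[2.1.2] true → false = false
[2.1] true AND false = false
[2.2] false OR false OR false = false
[2] false → false (antecedent false ⇒ implication holds) = true
[3.1.1.2.1.1] NOT true = false
[3.1.1.2.1] NOT false = true
[3.1.1.2] NOT true = false
[3.1.1] true OR false = true
[3.1] NOT true = false
[3.2.1] true AND false = false
[3.2.2] exactly-one(false, true) = true
[3.2] exactly-one(false, true) = true
[3] false OR true = true
[root] true AND true AND true = true
Overall: true → honored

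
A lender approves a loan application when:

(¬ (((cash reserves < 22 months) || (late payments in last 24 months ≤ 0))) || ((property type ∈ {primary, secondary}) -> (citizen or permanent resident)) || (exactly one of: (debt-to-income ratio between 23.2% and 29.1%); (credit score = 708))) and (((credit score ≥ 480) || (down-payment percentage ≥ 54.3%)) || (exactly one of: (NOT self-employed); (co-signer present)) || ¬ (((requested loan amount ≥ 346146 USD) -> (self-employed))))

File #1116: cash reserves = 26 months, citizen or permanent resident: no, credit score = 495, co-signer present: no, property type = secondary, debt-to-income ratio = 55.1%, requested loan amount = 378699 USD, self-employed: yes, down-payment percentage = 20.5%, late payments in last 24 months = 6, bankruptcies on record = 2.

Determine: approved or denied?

Atomic conditions:
  cash reserves < 22 months: 26 < 22 is false
  late payments in last 24 months ≤ 0: 6 ≤ 0 is false
  property type ∈ {primary, secondary}: secondary is in the set → true
  citizen or permanent resident: no → false
  debt-to-income ratio between 23.2% and 29.1%: 55.1 in [23.2, 29.1] is false
  credit score = 708: 495 == 708 is false
  credit score ≥ 480: 495 ≥ 480 is true
  down-payment percentage ≥ 54.3%: 20.5 ≥ 54.3 is false
  NOT self-employed: yes → false
  co-signer present: no → false
  requested loan amount ≥ 346146 USD: 378699 ≥ 346146 is true
  self-employed: yes → true
Combine:
[1.1.1] false OR false = false
[1.1] NOT false = true
[1.2] true → false = false
[1.3] exactly-one(false, false) = false
[1] true OR false OR false = true
[2.1] true OR false = true
[2.2] exactly-one(false, false) = false
[2.3.1] true → true = true
[2.3] NOT true = false
[2] true OR false OR false = true
[root] true AND true = true
Overall: true → approved

Approved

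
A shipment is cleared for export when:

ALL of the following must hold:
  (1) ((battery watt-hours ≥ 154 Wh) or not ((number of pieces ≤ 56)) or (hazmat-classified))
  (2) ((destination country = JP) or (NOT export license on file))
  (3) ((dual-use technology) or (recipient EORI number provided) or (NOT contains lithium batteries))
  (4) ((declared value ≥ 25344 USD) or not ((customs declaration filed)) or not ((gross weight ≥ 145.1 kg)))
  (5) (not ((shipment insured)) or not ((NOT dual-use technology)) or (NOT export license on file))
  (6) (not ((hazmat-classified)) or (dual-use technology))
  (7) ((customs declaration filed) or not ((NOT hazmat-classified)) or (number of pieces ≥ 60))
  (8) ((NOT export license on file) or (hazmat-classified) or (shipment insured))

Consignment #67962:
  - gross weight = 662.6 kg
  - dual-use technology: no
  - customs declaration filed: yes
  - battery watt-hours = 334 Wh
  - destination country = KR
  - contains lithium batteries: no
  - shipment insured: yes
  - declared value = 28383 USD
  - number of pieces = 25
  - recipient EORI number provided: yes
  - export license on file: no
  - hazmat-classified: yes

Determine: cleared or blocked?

Blocked

Atomic conditions:
  battery watt-hours ≥ 154 Wh: 334 ≥ 154 is true
  number of pieces ≤ 56: 25 ≤ 56 is true
  hazmat-classified: yes → true
  destination country = JP: KR == JP is false
  NOT export license on file: no → true
  dual-use technology: no → false
  recipient EORI number provided: yes → true
  NOT contains lithium batteries: no → true
  declared value ≥ 25344 USD: 28383 ≥ 25344 is true
  customs declaration filed: yes → true
  gross weight ≥ 145.1 kg: 662.6 ≥ 145.1 is true
  shipment insured: yes → true
  NOT dual-use technology: no → true
  NOT hazmat-classified: yes → false
  number of pieces ≥ 60: 25 ≥ 60 is false
Combine:
[1.2] NOT true = false
[1] true OR false OR true = true
[2] false OR true = true
[3] false OR true OR true = true
[4.2] NOT true = false
[4.3] NOT true = false
[4] true OR false OR false = true
[5.1] NOT true = false
[5.2] NOT true = false
[5] false OR false OR true = true
[6.1] NOT true = false
[6] false OR false = false
[7.2] NOT false = true
[7] true OR true OR false = true
[8] true OR true OR true = true
[root] true AND true AND true AND true AND true AND false AND true AND true = false
Overall: false → blocked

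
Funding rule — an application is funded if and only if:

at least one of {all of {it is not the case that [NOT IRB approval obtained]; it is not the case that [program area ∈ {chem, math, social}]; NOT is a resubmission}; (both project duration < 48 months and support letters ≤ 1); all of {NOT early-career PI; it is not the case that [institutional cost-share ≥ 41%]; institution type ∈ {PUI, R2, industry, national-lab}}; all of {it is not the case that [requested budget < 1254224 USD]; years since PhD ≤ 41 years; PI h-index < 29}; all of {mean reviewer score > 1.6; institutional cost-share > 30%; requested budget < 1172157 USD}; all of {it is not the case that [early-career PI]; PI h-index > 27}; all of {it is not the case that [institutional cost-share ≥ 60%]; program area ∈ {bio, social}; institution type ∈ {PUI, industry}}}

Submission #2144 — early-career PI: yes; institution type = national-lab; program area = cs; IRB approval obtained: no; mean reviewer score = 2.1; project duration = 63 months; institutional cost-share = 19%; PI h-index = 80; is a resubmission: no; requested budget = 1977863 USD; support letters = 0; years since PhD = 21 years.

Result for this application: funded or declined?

Atomic conditions:
  NOT IRB approval obtained: no → true
  program area ∈ {chem, math, social}: cs is not in the set → false
  NOT is a resubmission: no → true
  project duration < 48 months: 63 < 48 is false
  support letters ≤ 1: 0 ≤ 1 is true
  NOT early-career PI: yes → false
  institutional cost-share ≥ 41%: 19 ≥ 41 is false
  institution type ∈ {PUI, R2, industry, national-lab}: national-lab is in the set → true
  requested budget < 1254224 USD: 1977863 < 1254224 is false
  years since PhD ≤ 41 years: 21 ≤ 41 is true
  PI h-index < 29: 80 < 29 is false
  mean reviewer score > 1.6: 2.1 > 1.6 is true
  institutional cost-share > 30%: 19 > 30 is false
  requested budget < 1172157 USD: 1977863 < 1172157 is false
  early-career PI: yes → true
  PI h-index > 27: 80 > 27 is true
  institutional cost-share ≥ 60%: 19 ≥ 60 is false
  program area ∈ {bio, social}: cs is not in the set → false
  institution type ∈ {PUI, industry}: national-lab is not in the set → false
Combine:
[1.1] NOT true = false
[1.2] NOT false = true
[1] false AND true AND true = false
[2] false AND true = false
[3.2] NOT false = true
[3] false AND true AND true = false
[4.1] NOT false = true
[4] true AND true AND false = false
[5] true AND false AND false = false
[6.1] NOT true = false
[6] false AND true = false
[7.1] NOT false = true
[7] true AND false AND false = false
[root] false OR false OR false OR false OR false OR false OR false = false
Overall: false → declined

Declined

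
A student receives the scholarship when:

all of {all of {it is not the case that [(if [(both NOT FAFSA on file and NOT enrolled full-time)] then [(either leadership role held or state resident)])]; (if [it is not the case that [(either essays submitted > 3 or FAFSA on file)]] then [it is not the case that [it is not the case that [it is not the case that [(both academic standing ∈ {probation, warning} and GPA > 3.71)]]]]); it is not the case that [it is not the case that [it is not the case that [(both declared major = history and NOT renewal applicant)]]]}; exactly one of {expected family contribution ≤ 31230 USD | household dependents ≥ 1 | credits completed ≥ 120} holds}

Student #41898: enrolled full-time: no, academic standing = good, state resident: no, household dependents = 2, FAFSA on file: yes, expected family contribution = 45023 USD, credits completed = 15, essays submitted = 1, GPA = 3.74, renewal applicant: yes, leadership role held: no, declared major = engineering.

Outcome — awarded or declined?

Declined

Atomic conditions:
  NOT FAFSA on file: yes → false
  NOT enrolled full-time: no → true
  leadership role held: no → false
  state resident: no → false
  essays submitted > 3: 1 > 3 is false
  FAFSA on file: yes → true
  academic standing ∈ {probation, warning}: good is not in the set → false
  GPA > 3.71: 3.74 > 3.71 is true
  declared major = history: engineering == history is false
  NOT renewal applicant: yes → false
  expected family contribution ≤ 31230 USD: 45023 ≤ 31230 is false
  household dependents ≥ 1: 2 ≥ 1 is true
  credits completed ≥ 120: 15 ≥ 120 is false
Combine:
[1.1.1.1] false AND true = false
[1.1.1.2] false OR false = false
[1.1.1] false → false (antecedent false ⇒ implication holds) = true
[1.1] NOT true = false
[1.2.1.1] false OR true = true
[1.2.1] NOT true = false
[1.2.2.1.1.1] false AND true = false
[1.2.2.1.1] NOT false = true
[1.2.2.1] NOT true = false
[1.2.2] NOT false = true
[1.2] false → true (antecedent false ⇒ implication holds) = true
[1.3.1.1.1] false AND false = false
[1.3.1.1] NOT false = true
[1.3.1] NOT true = false
[1.3] NOT false = true
[1] false AND true AND true = false
[2] exactly-one(false, true, false) = true
[root] false AND true = false
Overall: false → declined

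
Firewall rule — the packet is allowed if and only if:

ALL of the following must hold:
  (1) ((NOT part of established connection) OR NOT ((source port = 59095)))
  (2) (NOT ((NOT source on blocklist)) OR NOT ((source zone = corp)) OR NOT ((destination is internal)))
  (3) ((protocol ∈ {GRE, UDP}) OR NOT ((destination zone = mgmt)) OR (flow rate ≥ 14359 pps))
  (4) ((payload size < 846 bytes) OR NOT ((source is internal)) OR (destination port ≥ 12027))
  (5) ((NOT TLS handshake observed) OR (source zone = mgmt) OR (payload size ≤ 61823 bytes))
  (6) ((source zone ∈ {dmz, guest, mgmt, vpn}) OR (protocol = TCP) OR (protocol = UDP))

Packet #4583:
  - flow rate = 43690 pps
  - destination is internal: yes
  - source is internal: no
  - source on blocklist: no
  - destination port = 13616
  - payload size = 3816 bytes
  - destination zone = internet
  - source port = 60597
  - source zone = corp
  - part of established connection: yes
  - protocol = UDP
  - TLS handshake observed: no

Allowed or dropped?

Atomic conditions:
  NOT part of established connection: yes → false
  source port = 59095: 60597 == 59095 is false
  NOT source on blocklist: no → true
  source zone = corp: corp == corp is true
  destination is internal: yes → true
  protocol ∈ {GRE, UDP}: UDP is in the set → true
  destination zone = mgmt: internet == mgmt is false
  flow rate ≥ 14359 pps: 43690 ≥ 14359 is true
  payload size < 846 bytes: 3816 < 846 is false
  source is internal: no → false
  destination port ≥ 12027: 13616 ≥ 12027 is true
  NOT TLS handshake observed: no → true
  source zone = mgmt: corp == mgmt is false
  payload size ≤ 61823 bytes: 3816 ≤ 61823 is true
  source zone ∈ {dmz, guest, mgmt, vpn}: corp is not in the set → false
  protocol = TCP: UDP == TCP is false
  protocol = UDP: UDP == UDP is true
Combine:
[1.2] NOT false = true
[1] false OR true = true
[2.1] NOT true = false
[2.2] NOT true = false
[2.3] NOT true = false
[2] false OR false OR false = false
[3.2] NOT false = true
[3] true OR true OR true = true
[4.2] NOT false = true
[4] false OR true OR true = true
[5] true OR false OR true = true
[6] false OR false OR true = true
[root] true AND false AND true AND true AND true AND true = false
Overall: false → dropped

Dropped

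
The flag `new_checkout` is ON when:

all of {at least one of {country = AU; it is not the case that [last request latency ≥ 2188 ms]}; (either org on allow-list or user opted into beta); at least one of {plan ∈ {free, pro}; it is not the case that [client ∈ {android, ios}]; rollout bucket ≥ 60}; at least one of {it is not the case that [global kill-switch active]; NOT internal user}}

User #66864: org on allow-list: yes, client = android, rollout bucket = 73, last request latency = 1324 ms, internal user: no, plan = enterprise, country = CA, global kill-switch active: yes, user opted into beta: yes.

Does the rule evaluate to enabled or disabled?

Atomic conditions:
  country = AU: CA == AU is false
  last request latency ≥ 2188 ms: 1324 ≥ 2188 is false
  org on allow-list: yes → true
  user opted into beta: yes → true
  plan ∈ {free, pro}: enterprise is not in the set → false
  client ∈ {android, ios}: android is in the set → true
  rollout bucket ≥ 60: 73 ≥ 60 is true
  global kill-switch active: yes → true
  NOT internal user: no → true
Combine:
[1.2] NOT false = true
[1] false OR true = true
[2] true OR true = true
[3.2] NOT true = false
[3] false OR false OR true = true
[4.1] NOT true = false
[4] false OR true = true
[root] true AND true AND true AND true = true
Overall: true → enabled

Enabled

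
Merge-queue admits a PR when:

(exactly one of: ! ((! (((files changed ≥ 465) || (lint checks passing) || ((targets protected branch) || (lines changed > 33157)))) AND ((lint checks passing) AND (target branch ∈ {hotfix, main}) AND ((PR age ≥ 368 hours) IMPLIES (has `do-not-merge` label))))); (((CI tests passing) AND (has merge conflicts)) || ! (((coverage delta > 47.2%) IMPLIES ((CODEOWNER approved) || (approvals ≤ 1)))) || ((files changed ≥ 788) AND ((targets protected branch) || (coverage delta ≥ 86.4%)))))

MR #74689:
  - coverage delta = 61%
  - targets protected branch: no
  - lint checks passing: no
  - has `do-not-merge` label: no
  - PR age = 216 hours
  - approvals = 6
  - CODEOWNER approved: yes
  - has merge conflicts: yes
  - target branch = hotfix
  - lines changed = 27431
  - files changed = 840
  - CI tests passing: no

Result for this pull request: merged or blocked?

Atomic conditions:
  files changed ≥ 465: 840 ≥ 465 is true
  lint checks passing: no → false
  targets protected branch: no → false
  lines changed > 33157: 27431 > 33157 is false
  target branch ∈ {hotfix, main}: hotfix is in the set → true
  PR age ≥ 368 hours: 216 ≥ 368 is false
  has `do-not-merge` label: no → false
  CI tests passing: no → false
  has merge conflicts: yes → true
  coverage delta > 47.2%: 61 > 47.2 is true
  CODEOWNER approved: yes → true
  approvals ≤ 1: 6 ≤ 1 is false
  files changed ≥ 788: 840 ≥ 788 is true
  coverage delta ≥ 86.4%: 61 ≥ 86.4 is false
Combine:
[1.1.1.1.3] false OR false = false
[1.1.1.1] true OR false OR false = true
[1.1.1] NOT true = false
[1.1.2.3] false → false (antecedent false ⇒ implication holds) = true
[1.1.2] false AND true AND true = false
[1.1] false AND false = false
[1] NOT false = true
[2.1] false AND true = false
[2.2.1.2] true OR false = true
[2.2.1] true → true = true
[2.2] NOT true = false
[2.3.2] false OR false = false
[2.3] true AND false = false
[2] false OR false OR false = false
[root] exactly-one(true, false) = true
Overall: true → merged

Merged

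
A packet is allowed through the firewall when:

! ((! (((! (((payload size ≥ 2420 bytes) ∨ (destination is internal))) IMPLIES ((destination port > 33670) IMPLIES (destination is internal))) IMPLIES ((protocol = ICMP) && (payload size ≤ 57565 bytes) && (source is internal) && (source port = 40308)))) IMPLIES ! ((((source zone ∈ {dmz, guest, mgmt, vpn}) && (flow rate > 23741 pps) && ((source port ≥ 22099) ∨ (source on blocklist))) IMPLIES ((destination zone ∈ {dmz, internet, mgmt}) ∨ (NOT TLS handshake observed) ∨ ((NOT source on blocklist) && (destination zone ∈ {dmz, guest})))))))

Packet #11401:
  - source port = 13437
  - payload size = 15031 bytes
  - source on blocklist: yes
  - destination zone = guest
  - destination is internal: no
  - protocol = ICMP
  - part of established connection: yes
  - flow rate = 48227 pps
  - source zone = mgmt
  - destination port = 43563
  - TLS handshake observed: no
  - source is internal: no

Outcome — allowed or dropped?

Allowed

Atomic conditions:
  payload size ≥ 2420 bytes: 15031 ≥ 2420 is true
  destination is internal: no → false
  destination port > 33670: 43563 > 33670 is true
  protocol = ICMP: ICMP == ICMP is true
  payload size ≤ 57565 bytes: 15031 ≤ 57565 is true
  source is internal: no → false
  source port = 40308: 13437 == 40308 is false
  source zone ∈ {dmz, guest, mgmt, vpn}: mgmt is in the set → true
  flow rate > 23741 pps: 48227 > 23741 is true
  source port ≥ 22099: 13437 ≥ 22099 is false
  source on blocklist: yes → true
  destination zone ∈ {dmz, internet, mgmt}: guest is not in the set → false
  NOT TLS handshake observed: no → true
  NOT source on blocklist: yes → false
  destination zone ∈ {dmz, guest}: guest is in the set → true
Combine:
[1.1.1.1.1.1] true OR false = true
[1.1.1.1.1] NOT true = false
[1.1.1.1.2] true → false = false
[1.1.1.1] false → false (antecedent false ⇒ implication holds) = true
[1.1.1.2] true AND true AND false AND false = false
[1.1.1] true → false = false
[1.1] NOT false = true
[1.2.1.1.3] false OR true = true
[1.2.1.1] true AND true AND true = true
[1.2.1.2.3] false AND true = false
[1.2.1.2] false OR true OR false = true
[1.2.1] true → true = true
[1.2] NOT true = false
[1] true → false = false
[root] NOT false = true
Overall: true → allowed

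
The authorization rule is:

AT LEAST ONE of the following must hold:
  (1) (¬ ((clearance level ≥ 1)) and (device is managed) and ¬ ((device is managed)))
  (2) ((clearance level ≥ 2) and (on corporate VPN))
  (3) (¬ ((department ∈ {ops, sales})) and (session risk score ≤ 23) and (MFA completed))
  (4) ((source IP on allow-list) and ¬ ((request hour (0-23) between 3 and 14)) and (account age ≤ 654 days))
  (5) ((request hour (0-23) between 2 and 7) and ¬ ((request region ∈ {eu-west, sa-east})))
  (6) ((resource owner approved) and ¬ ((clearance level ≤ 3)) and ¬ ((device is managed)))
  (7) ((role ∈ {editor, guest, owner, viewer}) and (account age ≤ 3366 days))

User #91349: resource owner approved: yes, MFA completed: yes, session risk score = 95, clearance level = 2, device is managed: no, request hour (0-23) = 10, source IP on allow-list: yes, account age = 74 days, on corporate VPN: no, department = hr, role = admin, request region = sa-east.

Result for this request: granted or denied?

Denied

Atomic conditions:
  clearance level ≥ 1: 2 ≥ 1 is true
  device is managed: no → false
  clearance level ≥ 2: 2 ≥ 2 is true
  on corporate VPN: no → false
  department ∈ {ops, sales}: hr is not in the set → false
  session risk score ≤ 23: 95 ≤ 23 is false
  MFA completed: yes → true
  source IP on allow-list: yes → true
  request hour (0-23) between 3 and 14: 10 in [3, 14] is true
  account age ≤ 654 days: 74 ≤ 654 is true
  request hour (0-23) between 2 and 7: 10 in [2, 7] is false
  request region ∈ {eu-west, sa-east}: sa-east is in the set → true
  resource owner approved: yes → true
  clearance level ≤ 3: 2 ≤ 3 is true
  role ∈ {editor, guest, owner, viewer}: admin is not in the set → false
  account age ≤ 3366 days: 74 ≤ 3366 is true
Combine:
[1.1] NOT true = false
[1.3] NOT false = true
[1] false AND false AND true = false
[2] true AND false = false
[3.1] NOT false = true
[3] true AND false AND true = false
[4.2] NOT true = false
[4] true AND false AND true = false
[5.2] NOT true = false
[5] false AND false = false
[6.2] NOT true = false
[6.3] NOT false = true
[6] true AND false AND true = false
[7] false AND true = false
[root] false OR false OR false OR false OR false OR false OR false = false
Overall: false → denied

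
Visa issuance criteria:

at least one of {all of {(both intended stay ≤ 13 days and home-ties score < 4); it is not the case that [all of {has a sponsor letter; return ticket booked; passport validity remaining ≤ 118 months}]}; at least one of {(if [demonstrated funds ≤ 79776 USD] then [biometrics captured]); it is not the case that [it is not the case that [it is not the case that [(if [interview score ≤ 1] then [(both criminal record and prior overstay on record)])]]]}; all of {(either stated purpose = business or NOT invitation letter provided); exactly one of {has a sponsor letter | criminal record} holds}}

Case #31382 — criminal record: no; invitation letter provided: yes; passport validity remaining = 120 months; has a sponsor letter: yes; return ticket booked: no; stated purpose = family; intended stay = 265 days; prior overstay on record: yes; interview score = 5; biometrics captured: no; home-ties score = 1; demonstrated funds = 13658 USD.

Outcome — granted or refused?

Refused

Atomic conditions:
  intended stay ≤ 13 days: 265 ≤ 13 is false
  home-ties score < 4: 1 < 4 is true
  has a sponsor letter: yes → true
  return ticket booked: no → false
  passport validity remaining ≤ 118 months: 120 ≤ 118 is false
  demonstrated funds ≤ 79776 USD: 13658 ≤ 79776 is true
  biometrics captured: no → false
  interview score ≤ 1: 5 ≤ 1 is false
  criminal record: no → false
  prior overstay on record: yes → true
  stated purpose = business: family == business is false
  NOT invitation letter provided: yes → false
Combine:
[1.1] false AND true = false
[1.2.1] true AND false AND false = false
[1.2] NOT false = true
[1] false AND true = false
[2.1] true → false = false
[2.2.1.1.1.2] false AND true = false
[2.2.1.1.1] false → false (antecedent false ⇒ implication holds) = true
[2.2.1.1] NOT true = false
[2.2.1] NOT false = true
[2.2] NOT true = false
[2] false OR false = false
[3.1] false OR false = false
[3.2] exactly-one(true, false) = true
[3] false AND true = false
[root] false OR false OR false = false
Overall: false → refused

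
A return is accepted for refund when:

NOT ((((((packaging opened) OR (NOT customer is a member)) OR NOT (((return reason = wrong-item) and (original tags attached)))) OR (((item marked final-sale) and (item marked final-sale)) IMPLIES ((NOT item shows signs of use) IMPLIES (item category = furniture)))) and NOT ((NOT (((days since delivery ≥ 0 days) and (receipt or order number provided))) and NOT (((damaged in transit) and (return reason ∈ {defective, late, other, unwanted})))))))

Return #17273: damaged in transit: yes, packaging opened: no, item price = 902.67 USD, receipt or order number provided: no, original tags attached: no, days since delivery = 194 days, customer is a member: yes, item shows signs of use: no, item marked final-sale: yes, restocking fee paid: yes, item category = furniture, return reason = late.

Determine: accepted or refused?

Refused

Atomic conditions:
  packaging opened: no → false
  NOT customer is a member: yes → false
  return reason = wrong-item: late == wrong-item is false
  original tags attached: no → false
  item marked final-sale: yes → true
  NOT item shows signs of use: no → true
  item category = furniture: furniture == furniture is true
  days since delivery ≥ 0 days: 194 ≥ 0 is true
  receipt or order number provided: no → false
  damaged in transit: yes → true
  return reason ∈ {defective, late, other, unwanted}: late is in the set → true
Combine:
[1.1.1.1] false OR false = false
[1.1.1.2.1] false AND false = false
[1.1.1.2] NOT false = true
[1.1.1] false OR true = true
[1.1.2.1] true AND true = true
[1.1.2.2] true → true = true
[1.1.2] true → true = true
[1.1] true OR true = true
[1.2.1.1.1] true AND false = false
[1.2.1.1] NOT false = true
[1.2.1.2.1] true AND true = true
[1.2.1.2] NOT true = false
[1.2.1] true AND false = false
[1.2] NOT false = true
[1] true AND true = true
[root] NOT true = false
Overall: false → refused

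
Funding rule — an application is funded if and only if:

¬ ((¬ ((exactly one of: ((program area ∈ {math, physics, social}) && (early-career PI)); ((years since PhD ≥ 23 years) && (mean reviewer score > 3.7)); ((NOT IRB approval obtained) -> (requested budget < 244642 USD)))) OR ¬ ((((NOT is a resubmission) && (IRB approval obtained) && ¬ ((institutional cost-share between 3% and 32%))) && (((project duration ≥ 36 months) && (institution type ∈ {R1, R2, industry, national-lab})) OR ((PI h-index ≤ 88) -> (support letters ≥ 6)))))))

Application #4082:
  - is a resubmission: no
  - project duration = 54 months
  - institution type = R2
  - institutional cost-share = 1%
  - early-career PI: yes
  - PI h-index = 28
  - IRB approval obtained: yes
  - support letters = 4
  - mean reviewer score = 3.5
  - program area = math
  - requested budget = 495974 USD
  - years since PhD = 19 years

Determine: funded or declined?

Declined

Atomic conditions:
  program area ∈ {math, physics, social}: math is in the set → true
  early-career PI: yes → true
  years since PhD ≥ 23 years: 19 ≥ 23 is false
  mean reviewer score > 3.7: 3.5 > 3.7 is false
  NOT IRB approval obtained: yes → false
  requested budget < 244642 USD: 495974 < 244642 is false
  NOT is a resubmission: no → true
  IRB approval obtained: yes → true
  institutional cost-share between 3% and 32%: 1 in [3, 32] is false
  project duration ≥ 36 months: 54 ≥ 36 is true
  institution type ∈ {R1, R2, industry, national-lab}: R2 is in the set → true
  PI h-index ≤ 88: 28 ≤ 88 is true
  support letters ≥ 6: 4 ≥ 6 is false
Combine:
[1.1.1.1] true AND true = true
[1.1.1.2] false AND false = false
[1.1.1.3] false → false (antecedent false ⇒ implication holds) = true
[1.1.1] exactly-one(true, false, true) = false
[1.1] NOT false = true
[1.2.1.1.3] NOT false = true
[1.2.1.1] true AND true AND true = true
[1.2.1.2.1] true AND true = true
[1.2.1.2.2] true → false = false
[1.2.1.2] true OR false = true
[1.2.1] true AND true = true
[1.2] NOT true = false
[1] true OR false = true
[root] NOT true = false
Overall: false → declined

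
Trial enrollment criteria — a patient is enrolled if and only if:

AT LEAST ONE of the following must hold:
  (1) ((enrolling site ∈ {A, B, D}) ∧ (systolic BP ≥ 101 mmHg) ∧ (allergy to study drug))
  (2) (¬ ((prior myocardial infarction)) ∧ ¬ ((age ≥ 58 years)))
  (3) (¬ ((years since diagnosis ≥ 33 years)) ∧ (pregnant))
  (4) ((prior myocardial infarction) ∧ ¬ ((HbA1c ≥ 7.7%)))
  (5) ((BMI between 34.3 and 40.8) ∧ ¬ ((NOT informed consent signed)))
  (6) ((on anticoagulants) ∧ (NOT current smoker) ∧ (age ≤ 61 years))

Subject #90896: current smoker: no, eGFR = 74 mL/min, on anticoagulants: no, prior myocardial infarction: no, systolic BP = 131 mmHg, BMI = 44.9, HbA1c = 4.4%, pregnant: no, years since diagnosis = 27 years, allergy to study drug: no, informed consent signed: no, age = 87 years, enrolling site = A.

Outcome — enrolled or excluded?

Excluded

Atomic conditions:
  enrolling site ∈ {A, B, D}: A is in the set → true
  systolic BP ≥ 101 mmHg: 131 ≥ 101 is true
  allergy to study drug: no → false
  prior myocardial infarction: no → false
  age ≥ 58 years: 87 ≥ 58 is true
  years since diagnosis ≥ 33 years: 27 ≥ 33 is false
  pregnant: no → false
  HbA1c ≥ 7.7%: 4.4 ≥ 7.7 is false
  BMI between 34.3 and 40.8: 44.9 in [34.3, 40.8] is false
  NOT informed consent signed: no → true
  on anticoagulants: no → false
  NOT current smoker: no → true
  age ≤ 61 years: 87 ≤ 61 is false
Combine:
[1] true AND true AND false = false
[2.1] NOT false = true
[2.2] NOT true = false
[2] true AND false = false
[3.1] NOT false = true
[3] true AND false = false
[4.2] NOT false = true
[4] false AND true = false
[5.2] NOT true = false
[5] false AND false = false
[6] false AND true AND false = false
[root] false OR false OR false OR false OR false OR false = false
Overall: false → excluded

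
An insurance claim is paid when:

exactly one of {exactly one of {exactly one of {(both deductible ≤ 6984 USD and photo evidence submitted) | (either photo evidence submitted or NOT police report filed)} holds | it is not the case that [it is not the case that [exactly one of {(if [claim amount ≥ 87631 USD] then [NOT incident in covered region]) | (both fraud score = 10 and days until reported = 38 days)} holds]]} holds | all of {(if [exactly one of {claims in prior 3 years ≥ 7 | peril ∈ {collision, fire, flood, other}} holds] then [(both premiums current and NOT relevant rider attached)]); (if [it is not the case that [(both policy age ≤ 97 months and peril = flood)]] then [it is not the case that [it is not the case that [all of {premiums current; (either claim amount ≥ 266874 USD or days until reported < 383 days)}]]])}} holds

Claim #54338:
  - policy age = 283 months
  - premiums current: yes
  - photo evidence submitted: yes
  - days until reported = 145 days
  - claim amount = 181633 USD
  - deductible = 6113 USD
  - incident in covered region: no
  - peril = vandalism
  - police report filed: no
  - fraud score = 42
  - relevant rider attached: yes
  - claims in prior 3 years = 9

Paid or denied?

Paid

Atomic conditions:
  deductible ≤ 6984 USD: 6113 ≤ 6984 is true
  photo evidence submitted: yes → true
  NOT police report filed: no → true
  claim amount ≥ 87631 USD: 181633 ≥ 87631 is true
  NOT incident in covered region: no → true
  fraud score = 10: 42 == 10 is false
  days until reported = 38 days: 145 == 38 is false
  claims in prior 3 years ≥ 7: 9 ≥ 7 is true
  peril ∈ {collision, fire, flood, other}: vandalism is not in the set → false
  premiums current: yes → true
  NOT relevant rider attached: yes → false
  policy age ≤ 97 months: 283 ≤ 97 is false
  peril = flood: vandalism == flood is false
  claim amount ≥ 266874 USD: 181633 ≥ 266874 is false
  days until reported < 383 days: 145 < 383 is true
Combine:
[1.1.1] true AND true = true
[1.1.2] true OR true = true
[1.1] exactly-one(true, true) = false
[1.2.1.1.1] true → true = true
[1.2.1.1.2] false AND false = false
[1.2.1.1] exactly-one(true, false) = true
[1.2.1] NOT true = false
[1.2] NOT false = true
[1] exactly-one(false, true) = true
[2.1.1] exactly-one(true, false) = true
[2.1.2] true AND false = false
[2.1] true → false = false
[2.2.1.1] false AND false = false
[2.2.1] NOT false = true
[2.2.2.1.1.2] false OR true = true
[2.2.2.1.1] true AND true = true
[2.2.2.1] NOT true = false
[2.2.2] NOT false = true
[2.2] true → true = true
[2] false AND true = false
[root] exactly-one(true, false) = true
Overall: true → paid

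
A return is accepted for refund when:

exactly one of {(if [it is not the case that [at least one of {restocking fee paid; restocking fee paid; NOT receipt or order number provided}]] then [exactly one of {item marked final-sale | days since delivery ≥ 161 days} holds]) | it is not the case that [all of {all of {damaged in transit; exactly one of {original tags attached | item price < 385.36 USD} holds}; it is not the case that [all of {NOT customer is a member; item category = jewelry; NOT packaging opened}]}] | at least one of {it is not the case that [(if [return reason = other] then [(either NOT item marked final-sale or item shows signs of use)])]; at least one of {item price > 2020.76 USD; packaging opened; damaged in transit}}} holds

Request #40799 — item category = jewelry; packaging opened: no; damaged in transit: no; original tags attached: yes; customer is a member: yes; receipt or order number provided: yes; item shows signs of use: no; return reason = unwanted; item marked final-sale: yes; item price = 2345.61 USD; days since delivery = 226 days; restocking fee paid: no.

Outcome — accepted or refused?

Refused

Atomic conditions:
  restocking fee paid: no → false
  NOT receipt or order number provided: yes → false
  item marked final-sale: yes → true
  days since delivery ≥ 161 days: 226 ≥ 161 is true
  damaged in transit: no → false
  original tags attached: yes → true
  item price < 385.36 USD: 2345.61 < 385.36 is false
  NOT customer is a member: yes → false
  item category = jewelry: jewelry == jewelry is true
  NOT packaging opened: no → true
  return reason = other: unwanted == other is false
  NOT item marked final-sale: yes → false
  item shows signs of use: no → false
  item price > 2020.76 USD: 2345.61 > 2020.76 is true
  packaging opened: no → false
Combine:
[1.1.1] false OR false OR false = false
[1.1] NOT false = true
[1.2] exactly-one(true, true) = false
[1] true → false = false
[2.1.1.2] exactly-one(true, false) = true
[2.1.1] false AND true = false
[2.1.2.1] false AND true AND true = false
[2.1.2] NOT false = true
[2.1] false AND true = false
[2] NOT false = true
[3.1.1.2] false OR false = false
[3.1.1] false → false (antecedent false ⇒ implication holds) = true
[3.1] NOT true = false
[3.2] true OR false OR false = true
[3] false OR true = true
[root] exactly-one(false, true, true) = false
Overall: false → refused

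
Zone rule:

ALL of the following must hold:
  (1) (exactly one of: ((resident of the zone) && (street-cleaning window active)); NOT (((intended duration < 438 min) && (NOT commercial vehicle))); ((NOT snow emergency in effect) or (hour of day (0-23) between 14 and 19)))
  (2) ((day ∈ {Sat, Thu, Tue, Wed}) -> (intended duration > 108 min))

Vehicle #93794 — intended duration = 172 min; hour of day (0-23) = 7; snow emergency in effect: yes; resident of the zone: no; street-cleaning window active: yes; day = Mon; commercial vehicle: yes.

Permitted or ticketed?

Permitted

Atomic conditions:
  resident of the zone: no → false
  street-cleaning window active: yes → true
  intended duration < 438 min: 172 < 438 is true
  NOT commercial vehicle: yes → false
  NOT snow emergency in effect: yes → false
  hour of day (0-23) between 14 and 19: 7 in [14, 19] is false
  day ∈ {Sat, Thu, Tue, Wed}: Mon is not in the set → false
  intended duration > 108 min: 172 > 108 is true
Combine:
[1.1] false AND true = false
[1.2.1] true AND false = false
[1.2] NOT false = true
[1.3] false OR false = false
[1] exactly-one(false, true, false) = true
[2] false → true (antecedent false ⇒ implication holds) = true
[root] true AND true = true
Overall: true → permitted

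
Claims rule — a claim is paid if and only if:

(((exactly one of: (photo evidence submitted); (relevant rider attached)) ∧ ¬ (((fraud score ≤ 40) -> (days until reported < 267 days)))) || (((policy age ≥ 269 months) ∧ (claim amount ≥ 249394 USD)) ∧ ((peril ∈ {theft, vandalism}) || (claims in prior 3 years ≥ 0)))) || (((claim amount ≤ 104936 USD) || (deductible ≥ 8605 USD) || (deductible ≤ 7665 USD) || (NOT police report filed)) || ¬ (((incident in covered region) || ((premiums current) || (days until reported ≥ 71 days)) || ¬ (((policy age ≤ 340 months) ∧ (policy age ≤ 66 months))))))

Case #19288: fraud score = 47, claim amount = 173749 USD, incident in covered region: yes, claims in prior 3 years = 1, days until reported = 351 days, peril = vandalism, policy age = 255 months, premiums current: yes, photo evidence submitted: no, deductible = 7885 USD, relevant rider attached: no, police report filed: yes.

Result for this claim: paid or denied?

Atomic conditions:
  photo evidence submitted: no → false
  relevant rider attached: no → false
  fraud score ≤ 40: 47 ≤ 40 is false
  days until reported < 267 days: 351 < 267 is false
  policy age ≥ 269 months: 255 ≥ 269 is false
  claim amount ≥ 249394 USD: 173749 ≥ 249394 is false
  peril ∈ {theft, vandalism}: vandalism is in the set → true
  claims in prior 3 years ≥ 0: 1 ≥ 0 is true
  claim amount ≤ 104936 USD: 173749 ≤ 104936 is false
  deductible ≥ 8605 USD: 7885 ≥ 8605 is false
  deductible ≤ 7665 USD: 7885 ≤ 7665 is false
  NOT police report filed: yes → false
  incident in covered region: yes → true
  premiums current: yes → true
  days until reported ≥ 71 days: 351 ≥ 71 is true
  policy age ≤ 340 months: 255 ≤ 340 is true
  policy age ≤ 66 months: 255 ≤ 66 is false
Combine:
[1.1.1] exactly-one(false, false) = false
[1.1.2.1] false → false (antecedent false ⇒ implication holds) = true
[1.1.2] NOT true = false
[1.1] false AND false = false
[1.2.1] false AND false = false
[1.2.2] true OR true = true
[1.2] false AND true = false
[1] false OR false = false
[2.1] false OR false OR false OR false = false
[2.2.1.2] true OR true = true
[2.2.1.3.1] true AND false = false
[2.2.1.3] NOT false = true
[2.2.1] true OR true OR true = true
[2.2] NOT true = false
[2] false OR false = false
[root] false OR false = false
Overall: false → denied

Denied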